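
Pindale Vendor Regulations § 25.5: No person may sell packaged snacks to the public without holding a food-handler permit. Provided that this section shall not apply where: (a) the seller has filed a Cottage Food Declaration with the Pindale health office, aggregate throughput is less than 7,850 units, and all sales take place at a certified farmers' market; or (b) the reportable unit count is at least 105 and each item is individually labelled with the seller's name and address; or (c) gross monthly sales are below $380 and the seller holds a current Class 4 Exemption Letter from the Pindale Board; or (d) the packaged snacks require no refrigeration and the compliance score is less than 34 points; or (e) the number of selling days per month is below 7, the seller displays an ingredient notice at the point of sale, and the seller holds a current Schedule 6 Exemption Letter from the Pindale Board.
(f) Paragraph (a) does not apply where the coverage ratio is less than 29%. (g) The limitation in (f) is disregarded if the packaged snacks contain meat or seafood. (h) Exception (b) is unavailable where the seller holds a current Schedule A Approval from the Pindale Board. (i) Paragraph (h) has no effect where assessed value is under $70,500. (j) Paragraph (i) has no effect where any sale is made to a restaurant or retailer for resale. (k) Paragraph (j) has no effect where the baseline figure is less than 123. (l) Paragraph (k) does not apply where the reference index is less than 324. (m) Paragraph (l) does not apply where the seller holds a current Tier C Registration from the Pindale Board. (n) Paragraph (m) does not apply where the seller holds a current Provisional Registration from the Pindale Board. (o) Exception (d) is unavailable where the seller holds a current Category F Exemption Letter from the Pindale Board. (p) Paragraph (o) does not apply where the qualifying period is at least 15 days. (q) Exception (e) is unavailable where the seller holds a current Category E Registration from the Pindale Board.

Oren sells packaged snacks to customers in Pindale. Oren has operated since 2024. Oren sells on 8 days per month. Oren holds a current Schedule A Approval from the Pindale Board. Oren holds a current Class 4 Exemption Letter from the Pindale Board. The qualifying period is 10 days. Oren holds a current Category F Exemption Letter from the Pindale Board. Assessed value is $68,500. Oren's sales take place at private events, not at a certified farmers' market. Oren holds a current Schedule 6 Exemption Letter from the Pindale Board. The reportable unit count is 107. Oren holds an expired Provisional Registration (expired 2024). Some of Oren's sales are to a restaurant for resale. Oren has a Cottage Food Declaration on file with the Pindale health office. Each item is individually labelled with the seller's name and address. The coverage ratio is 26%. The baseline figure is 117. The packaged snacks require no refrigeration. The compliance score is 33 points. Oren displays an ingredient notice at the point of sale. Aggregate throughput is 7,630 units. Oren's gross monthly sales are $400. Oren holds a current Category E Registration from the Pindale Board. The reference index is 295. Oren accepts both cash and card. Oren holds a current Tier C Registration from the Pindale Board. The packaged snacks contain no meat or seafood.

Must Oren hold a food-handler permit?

Exception (a) fails — sales are at private events, not a certified farmers' market.
All of (b)'s requirements are met (the reportable unit count is 107, meeting the 105 threshold; items are individually labelled). Under paragraphs (h)–(n): (h) is triggered (a current Schedule A Approval is held), but is itself disapplied by (i): (i) operates against (h): assessed value is $68,500, under the $70,500 limit. (j) would limit (i) — some sales are to a restaurant for resale — but (k) sets (j) aside: (k) operates against (j): the baseline figure is 117, less than the 123 limit. (l) would limit (k) — the reference index is 295, less than the 324 limit — but (m) sets (l) aside: (m) operates against (l): a current Tier C Registration is held. (n) is not triggered (there is no Provisional Registration in force), so (m) stands. (b) remains available.
Exception (c) fails — gross monthly sales are $400, not below $380.
Exception (d) is satisfied on its face — the packaged snacks are shelf-stable; the compliance score is 33 points, less than the 34 points limit. But applying paragraphs (o)–(p): (o) operates against (d): a current Category F Exemption Letter is held. (p) is not triggered (the qualifying period is 10 days, short of 15 days), so (o) stands. Exception (d) does not apply.
Exception (e) fails — the number of selling days per month is 8, not below 7.

No — exception (b) applies; Oren is not required to hold a food-handler permit.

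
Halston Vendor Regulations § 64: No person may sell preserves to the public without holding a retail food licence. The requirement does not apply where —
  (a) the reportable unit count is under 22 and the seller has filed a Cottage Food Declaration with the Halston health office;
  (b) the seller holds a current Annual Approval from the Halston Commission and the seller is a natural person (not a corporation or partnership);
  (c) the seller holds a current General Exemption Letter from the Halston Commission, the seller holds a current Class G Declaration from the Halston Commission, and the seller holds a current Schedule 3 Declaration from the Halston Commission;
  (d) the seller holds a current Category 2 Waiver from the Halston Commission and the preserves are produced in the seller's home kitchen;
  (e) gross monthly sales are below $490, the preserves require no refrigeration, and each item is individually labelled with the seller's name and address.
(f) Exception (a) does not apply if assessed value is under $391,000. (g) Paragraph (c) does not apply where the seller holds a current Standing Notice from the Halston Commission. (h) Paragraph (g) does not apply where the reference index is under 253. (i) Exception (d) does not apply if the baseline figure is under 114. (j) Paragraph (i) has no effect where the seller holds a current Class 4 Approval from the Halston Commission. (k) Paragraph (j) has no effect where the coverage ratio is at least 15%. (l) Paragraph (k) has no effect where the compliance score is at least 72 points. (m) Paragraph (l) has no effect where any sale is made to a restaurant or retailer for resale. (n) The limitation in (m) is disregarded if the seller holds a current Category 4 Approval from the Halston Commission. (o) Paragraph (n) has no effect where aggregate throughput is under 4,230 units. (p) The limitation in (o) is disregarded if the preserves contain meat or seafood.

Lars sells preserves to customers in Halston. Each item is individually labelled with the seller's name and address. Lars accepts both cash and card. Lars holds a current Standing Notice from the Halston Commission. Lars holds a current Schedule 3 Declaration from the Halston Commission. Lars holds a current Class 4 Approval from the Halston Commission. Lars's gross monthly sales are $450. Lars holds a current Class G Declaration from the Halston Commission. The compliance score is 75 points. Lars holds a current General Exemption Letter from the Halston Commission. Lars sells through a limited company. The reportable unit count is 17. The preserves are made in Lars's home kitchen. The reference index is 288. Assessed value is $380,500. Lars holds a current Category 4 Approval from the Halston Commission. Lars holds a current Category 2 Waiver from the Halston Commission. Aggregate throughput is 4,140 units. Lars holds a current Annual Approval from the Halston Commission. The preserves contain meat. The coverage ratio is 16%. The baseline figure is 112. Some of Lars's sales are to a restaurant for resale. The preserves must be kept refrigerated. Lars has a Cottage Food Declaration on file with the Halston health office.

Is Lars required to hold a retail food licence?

No — exception (d) applies; Lars is not required to hold a retail food licence.

All of (a)'s requirements are met (the reportable unit count is 17, under the 22 limit; a Cottage Food Declaration is on file). But applying paragraph (f): (f) operates against (a): assessed value is $380,500, under the $391,000 limit. So (a) is unavailable.
Exception (b) fails — the seller operates through a limited company.
Exception (c) is satisfied on its face — a current General Exemption Letter is held; a current Class G Declaration is held; a current Schedule 3 Declaration is held. Turning to paragraphs (g)–(h): (g) operates against (c): a current Standing Notice is held. (h) is not triggered (the reference index is 288, not under 253), so (g) stands. So (c) is unavailable.
All of (d)'s requirements are met (a current Category 2 Waiver is held; the preserves are home-kitchen produced). Considering the limiting provisions: (i) operates (the baseline figure is 112, under the 114 limit), but is itself disapplied by (j): (j) operates against (i): a current Class 4 Approval is held. (k) would limit (j) — the coverage ratio is 16%, meeting the 15% threshold — but (l) sets (k) aside: (l) is engaged — the compliance score is 75 points, meeting the 72 points threshold. (m) would limit (l) — some sales are to a restaurant for resale — but (n) sets (m) aside: (n) operates against (m): a current Category 4 Approval is held. (o) is triggered (aggregate throughput is 4,140 units, under the 4,230 units limit), but is set aside by (p): (p) operates against (o): the preserves contain meat. So (d) applies.
Exception (e) does not apply: the preserves require refrigeration.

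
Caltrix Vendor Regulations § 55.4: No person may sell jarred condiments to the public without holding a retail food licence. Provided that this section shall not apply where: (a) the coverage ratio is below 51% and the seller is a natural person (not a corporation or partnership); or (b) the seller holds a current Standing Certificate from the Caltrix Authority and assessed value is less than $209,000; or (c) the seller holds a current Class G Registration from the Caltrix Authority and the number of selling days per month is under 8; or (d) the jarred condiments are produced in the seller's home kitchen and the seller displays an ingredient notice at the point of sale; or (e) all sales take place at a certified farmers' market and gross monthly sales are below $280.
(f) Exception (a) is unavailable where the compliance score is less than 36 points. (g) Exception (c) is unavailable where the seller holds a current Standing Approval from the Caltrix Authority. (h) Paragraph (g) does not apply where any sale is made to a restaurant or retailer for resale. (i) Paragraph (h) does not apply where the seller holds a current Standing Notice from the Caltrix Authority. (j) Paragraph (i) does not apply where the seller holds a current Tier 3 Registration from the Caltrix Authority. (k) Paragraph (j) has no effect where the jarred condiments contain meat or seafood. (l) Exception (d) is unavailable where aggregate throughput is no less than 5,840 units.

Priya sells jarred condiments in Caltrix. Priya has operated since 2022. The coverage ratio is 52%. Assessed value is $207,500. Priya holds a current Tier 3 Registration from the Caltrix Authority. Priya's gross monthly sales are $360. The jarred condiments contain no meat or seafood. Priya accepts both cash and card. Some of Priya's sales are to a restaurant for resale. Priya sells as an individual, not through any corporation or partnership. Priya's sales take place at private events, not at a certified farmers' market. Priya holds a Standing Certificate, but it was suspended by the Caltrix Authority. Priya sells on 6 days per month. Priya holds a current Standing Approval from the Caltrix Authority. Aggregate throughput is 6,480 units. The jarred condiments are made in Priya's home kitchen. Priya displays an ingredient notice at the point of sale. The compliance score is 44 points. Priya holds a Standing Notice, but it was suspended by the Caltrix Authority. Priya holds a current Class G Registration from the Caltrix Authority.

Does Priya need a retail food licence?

Exception (a) requires that the coverage ratio is below 51%; but the coverage ratio is 52%, not below 51%, so (a) is unavailable.
Exception (b) does not apply: the Standing Certificate is not current.
Exception (c): a current Class G Registration is held; the number of selling days per month is 6, under the 8 limit — every condition holds. As to paragraphs (g)–(k): (g) would limit (c) — a current Standing Approval is held — but (h) sets (g) aside: (h) operates against (g): some sales are to a restaurant for resale. (i) is not triggered (no current Standing Notice is held), so (h) stands. So (c) applies.
All of (d)'s requirements are met (the jarred condiments are home-kitchen produced; an ingredient notice is displayed). But: (l) is triggered — aggregate throughput is 6,480 units, meeting the 5,840 units threshold. Exception (d) does not apply.
Exception (e) does not apply: sales are at private events, not a certified farmers' market.

No — exception (c) applies; Priya is not required to hold a retail food licence.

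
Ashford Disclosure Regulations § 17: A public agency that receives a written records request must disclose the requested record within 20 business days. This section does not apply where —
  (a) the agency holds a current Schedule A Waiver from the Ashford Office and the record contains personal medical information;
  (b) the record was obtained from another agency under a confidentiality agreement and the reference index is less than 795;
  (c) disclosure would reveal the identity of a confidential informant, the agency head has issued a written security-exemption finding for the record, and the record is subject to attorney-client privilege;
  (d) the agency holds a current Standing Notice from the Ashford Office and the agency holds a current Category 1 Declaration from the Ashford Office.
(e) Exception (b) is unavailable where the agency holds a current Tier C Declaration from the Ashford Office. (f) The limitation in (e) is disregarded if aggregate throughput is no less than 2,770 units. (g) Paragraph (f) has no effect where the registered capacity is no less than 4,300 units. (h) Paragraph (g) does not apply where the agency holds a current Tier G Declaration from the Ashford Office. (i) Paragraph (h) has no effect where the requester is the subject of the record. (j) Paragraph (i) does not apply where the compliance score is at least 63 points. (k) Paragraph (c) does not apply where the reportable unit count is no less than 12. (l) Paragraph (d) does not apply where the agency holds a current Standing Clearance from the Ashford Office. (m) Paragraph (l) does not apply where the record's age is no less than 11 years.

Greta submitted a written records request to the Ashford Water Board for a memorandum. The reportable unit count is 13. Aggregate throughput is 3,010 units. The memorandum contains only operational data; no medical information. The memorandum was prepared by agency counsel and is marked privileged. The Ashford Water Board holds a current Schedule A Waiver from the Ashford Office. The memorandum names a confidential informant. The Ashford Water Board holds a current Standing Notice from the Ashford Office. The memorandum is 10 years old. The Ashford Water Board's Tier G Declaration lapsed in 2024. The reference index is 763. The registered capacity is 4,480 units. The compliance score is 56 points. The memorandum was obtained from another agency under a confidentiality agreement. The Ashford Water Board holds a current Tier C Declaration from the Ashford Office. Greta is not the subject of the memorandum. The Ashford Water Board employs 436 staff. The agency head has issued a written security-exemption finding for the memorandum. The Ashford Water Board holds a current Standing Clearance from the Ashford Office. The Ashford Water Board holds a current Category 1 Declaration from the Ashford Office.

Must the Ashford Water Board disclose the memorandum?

Exception (a) fails — the memorandum contains only operational data.
All of (b)'s requirements are met (the memorandum was obtained under a confidentiality agreement; the reference index is 763, less than the 795 limit). However, paragraphs (e)–(j) must be considered: (e) operates against (b): a current Tier C Declaration is held. (f) would limit (e) — aggregate throughput is 3,010 units, meeting the 2,770 units threshold — but (g) sets (f) aside: (g) operates against (f): the registered capacity is 4,480 units, meeting the 4,300 units threshold. (h) does not operate here (the Tier G Declaration is not current), so (g) stands. Exception (b) does not apply.
Exception (c)'s conditions are all satisfied: the memorandum names a confidential informant; a written security-exemption finding has been issued; the memorandum is privileged. Turning to paragraph (k): (k) operates against (c): the reportable unit count is 13, meeting the 12 threshold. So (c) is unavailable.
Exception (d) is satisfied on its face — a current Standing Notice is held; a current Category 1 Declaration is held. However, paragraphs (l)–(m) must be considered: (l) operates against (d): a current Standing Clearance is held. (m) does not operate here (the record's age is 10 years, short of 11 years), so (l) stands. (d) is therefore removed.
None of the exceptions is available; § 17 applies in full.

Yes — the Ashford Water Board must disclose the memorandum.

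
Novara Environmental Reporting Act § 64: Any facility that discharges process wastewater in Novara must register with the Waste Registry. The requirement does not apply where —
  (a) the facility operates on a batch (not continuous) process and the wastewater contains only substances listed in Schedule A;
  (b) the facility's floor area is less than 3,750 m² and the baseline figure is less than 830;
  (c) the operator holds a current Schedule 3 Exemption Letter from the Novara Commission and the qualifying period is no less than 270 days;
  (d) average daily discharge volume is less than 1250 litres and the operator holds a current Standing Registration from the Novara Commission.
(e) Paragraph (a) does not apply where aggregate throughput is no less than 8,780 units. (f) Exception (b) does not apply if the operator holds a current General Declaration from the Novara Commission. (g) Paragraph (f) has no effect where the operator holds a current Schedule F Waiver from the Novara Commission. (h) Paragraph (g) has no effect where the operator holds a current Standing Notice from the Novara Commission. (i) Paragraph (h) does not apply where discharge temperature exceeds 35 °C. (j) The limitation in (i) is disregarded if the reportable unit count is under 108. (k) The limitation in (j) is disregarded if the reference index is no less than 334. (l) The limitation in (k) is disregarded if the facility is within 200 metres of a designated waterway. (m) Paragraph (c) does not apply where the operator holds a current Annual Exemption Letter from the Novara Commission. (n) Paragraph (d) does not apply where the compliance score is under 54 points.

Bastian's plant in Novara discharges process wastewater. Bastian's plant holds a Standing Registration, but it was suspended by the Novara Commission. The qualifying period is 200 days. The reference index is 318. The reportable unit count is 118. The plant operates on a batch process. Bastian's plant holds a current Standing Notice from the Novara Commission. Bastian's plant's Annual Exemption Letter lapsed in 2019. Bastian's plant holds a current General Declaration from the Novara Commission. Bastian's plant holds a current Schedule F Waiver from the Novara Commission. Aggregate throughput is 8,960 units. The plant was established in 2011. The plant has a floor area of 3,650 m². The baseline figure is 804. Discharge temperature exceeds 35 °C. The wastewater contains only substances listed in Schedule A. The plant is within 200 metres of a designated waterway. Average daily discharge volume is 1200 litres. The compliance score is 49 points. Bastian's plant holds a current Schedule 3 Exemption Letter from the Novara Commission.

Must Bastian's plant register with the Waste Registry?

No — exception (b) applies; Bastian's plant is not required to register with the Waste Registry.

Exception (a) is satisfied on its face — the facility operates on a batch process; the wastewater is Schedule-A-only. Turning to paragraph (e): (e) operates against (a): aggregate throughput is 8,960 units, meeting the 8,780 units threshold. (a) is therefore removed.
Exception (b): the facility's floor area is 3,650 m², less than the 3,750 m² limit; the baseline figure is 804, less than the 830 limit — every condition holds. Applying paragraphs (f)–(l): (f) is engaged (a current General Declaration is held), but is overridden by (g): (g) operates against (f): a current Schedule F Waiver is held. (h) is engaged (a current Standing Notice is held), but is overridden by (i): (i) operates against (h): discharge temperature exceeds 35 °C. (j) does not operate here (the reportable unit count is 118, not under 108), so (i) stands. So (b) applies.
Exception (c) does not apply: the qualifying period is 200 days, short of 270 days.
Exception (d) fails — the Standing Registration is not current.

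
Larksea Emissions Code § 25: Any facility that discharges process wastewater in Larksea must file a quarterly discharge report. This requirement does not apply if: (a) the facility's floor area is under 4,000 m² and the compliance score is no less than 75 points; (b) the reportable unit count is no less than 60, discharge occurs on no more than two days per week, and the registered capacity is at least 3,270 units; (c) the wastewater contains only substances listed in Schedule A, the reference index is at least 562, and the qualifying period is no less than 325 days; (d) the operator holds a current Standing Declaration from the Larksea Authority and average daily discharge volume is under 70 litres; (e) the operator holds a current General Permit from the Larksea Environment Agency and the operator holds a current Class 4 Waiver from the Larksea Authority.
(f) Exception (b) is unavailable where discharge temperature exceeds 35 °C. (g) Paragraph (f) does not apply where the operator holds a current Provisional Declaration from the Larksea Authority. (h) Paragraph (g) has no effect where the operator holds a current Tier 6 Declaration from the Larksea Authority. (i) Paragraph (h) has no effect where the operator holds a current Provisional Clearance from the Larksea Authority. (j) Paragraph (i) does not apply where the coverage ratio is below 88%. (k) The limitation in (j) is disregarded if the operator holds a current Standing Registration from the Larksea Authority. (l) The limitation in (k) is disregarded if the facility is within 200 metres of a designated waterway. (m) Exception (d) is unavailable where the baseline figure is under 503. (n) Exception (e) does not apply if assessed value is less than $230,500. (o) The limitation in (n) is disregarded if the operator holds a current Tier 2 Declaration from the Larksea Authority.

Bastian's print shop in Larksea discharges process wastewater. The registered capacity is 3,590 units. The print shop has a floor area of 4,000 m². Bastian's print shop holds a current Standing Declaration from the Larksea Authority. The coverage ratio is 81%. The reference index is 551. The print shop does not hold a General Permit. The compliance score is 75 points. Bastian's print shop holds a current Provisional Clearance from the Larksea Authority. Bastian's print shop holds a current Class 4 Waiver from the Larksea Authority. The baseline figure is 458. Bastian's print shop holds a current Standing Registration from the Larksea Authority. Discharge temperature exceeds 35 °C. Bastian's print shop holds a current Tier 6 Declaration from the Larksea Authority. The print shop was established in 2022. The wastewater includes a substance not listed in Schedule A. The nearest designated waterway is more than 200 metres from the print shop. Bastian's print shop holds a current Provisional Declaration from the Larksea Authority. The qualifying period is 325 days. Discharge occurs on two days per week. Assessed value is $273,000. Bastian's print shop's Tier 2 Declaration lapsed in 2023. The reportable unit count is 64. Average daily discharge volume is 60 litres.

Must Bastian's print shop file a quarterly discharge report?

No — exception (b) applies; Bastian's print shop is not required to file a quarterly discharge report.

Exception (a) requires that the facility's floor area is under 4,000 m²; but the facility's floor area is 4,000 m², not under 4,000 m², so (a) is unavailable.
All of (b)'s requirements are met (the reportable unit count is 64, meeting the 60 threshold; discharge occurs on no more than two days per week; the registered capacity is 3,590 units, meeting the 3,270 units threshold). As to paragraphs (f)–(l): (f) operates (discharge temperature exceeds 35 °C), but is set aside by (g): (g) operates against (f): a current Provisional Declaration is held. (h) is triggered (a current Tier 6 Declaration is held), but is displaced by (i): (i) operates against (h): a current Provisional Clearance is held. (j) would limit (i) — the coverage ratio is 81%, below the 88% limit — but (k) sets (j) aside: (k) operates against (j): a current Standing Registration is held. (l) does not operate here (the print shop is more than 200 m from any designated waterway), so (k) stands. So (b) applies.
Exception (c) fails — the wastewater includes a non-Schedule-A substance.
Exception (d): a current Standing Declaration is held; average daily discharge volume is 60 litres, under the 70 litres limit — every condition holds. But applying paragraph (m): (m) operates against (d): the baseline figure is 458, under the 503 limit. Exception (d) does not apply.
Exception (e) requires that the operator holds a current General Permit from the Larksea Environment Agency; but no General Permit is held, so (e) is unavailable.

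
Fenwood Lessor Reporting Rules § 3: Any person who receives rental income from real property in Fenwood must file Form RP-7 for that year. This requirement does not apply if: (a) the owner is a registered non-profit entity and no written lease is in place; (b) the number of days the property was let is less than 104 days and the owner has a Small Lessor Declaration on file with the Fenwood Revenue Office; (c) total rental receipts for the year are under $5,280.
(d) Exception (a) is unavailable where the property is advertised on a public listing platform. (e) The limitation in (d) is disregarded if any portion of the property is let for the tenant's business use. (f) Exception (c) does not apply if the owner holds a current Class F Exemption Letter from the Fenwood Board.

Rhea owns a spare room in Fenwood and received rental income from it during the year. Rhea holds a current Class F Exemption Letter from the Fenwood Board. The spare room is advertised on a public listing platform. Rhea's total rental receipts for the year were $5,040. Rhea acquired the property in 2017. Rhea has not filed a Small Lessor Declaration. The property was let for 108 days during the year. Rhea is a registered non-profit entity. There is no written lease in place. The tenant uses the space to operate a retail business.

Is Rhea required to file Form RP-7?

Exception (a) is satisfied on its face — Rhea is a registered non-profit; there is no written lease. Considering the limiting provisions: (d) is engaged (the property is publicly advertised), but is itself disapplied by (e): (e) operates against (d): the space is let for business use. So (a) applies.
Exception (b) fails — the number of days the property was let is 108 days, not less than 104 days.
Exception (c) is satisfied on its face — total rental receipts for the year are $5,040, under the $5,280 limit. But: (f) operates against (c): a current Class F Exemption Letter is held. Exception (c) does not apply.

No — exception (a) applies; Rhea is not required to file Form RP-7.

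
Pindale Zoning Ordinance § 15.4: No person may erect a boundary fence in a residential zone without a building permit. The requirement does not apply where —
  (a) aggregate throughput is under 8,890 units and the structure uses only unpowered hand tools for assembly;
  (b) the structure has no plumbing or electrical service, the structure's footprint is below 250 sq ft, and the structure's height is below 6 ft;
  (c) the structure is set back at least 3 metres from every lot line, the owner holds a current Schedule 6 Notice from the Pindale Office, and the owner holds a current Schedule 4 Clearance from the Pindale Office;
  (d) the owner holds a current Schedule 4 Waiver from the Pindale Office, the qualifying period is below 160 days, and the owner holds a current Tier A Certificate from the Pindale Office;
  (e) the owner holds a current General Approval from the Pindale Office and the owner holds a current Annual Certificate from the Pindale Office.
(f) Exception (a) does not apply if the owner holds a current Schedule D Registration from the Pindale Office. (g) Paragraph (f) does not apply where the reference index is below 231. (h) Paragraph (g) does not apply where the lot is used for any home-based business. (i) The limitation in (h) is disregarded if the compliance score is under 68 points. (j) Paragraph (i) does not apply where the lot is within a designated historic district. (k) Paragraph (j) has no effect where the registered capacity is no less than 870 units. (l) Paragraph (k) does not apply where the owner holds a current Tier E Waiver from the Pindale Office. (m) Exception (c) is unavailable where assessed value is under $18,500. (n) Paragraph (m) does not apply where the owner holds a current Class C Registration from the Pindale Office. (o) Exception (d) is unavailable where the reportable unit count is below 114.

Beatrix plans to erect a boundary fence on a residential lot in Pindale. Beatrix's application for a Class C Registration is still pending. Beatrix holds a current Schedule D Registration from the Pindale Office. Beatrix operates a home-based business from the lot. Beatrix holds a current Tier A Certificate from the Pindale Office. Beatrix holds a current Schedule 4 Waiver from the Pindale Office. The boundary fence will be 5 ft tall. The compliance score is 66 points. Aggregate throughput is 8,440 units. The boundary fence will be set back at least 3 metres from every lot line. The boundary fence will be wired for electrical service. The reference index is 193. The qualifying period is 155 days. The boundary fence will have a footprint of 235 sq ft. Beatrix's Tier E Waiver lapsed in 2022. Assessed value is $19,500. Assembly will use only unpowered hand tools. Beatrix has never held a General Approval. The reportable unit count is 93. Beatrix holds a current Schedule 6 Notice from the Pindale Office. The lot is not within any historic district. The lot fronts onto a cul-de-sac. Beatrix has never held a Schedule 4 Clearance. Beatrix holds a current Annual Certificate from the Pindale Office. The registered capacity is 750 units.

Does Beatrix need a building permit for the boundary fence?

No — exception (a) applies; Beatrix does not need a building permit.

Exception (a)'s conditions are all satisfied: aggregate throughput is 8,440 units, under the 8,890 units limit; assembly uses only hand tools. As to paragraphs (f)–(l): (f) applies (a current Schedule D Registration is held), but is overridden by (g): (g) operates against (f): the reference index is 193, below the 231 limit. (h) would limit (g) — a home-based business operates on the lot — but (i) sets (h) aside: (i) operates — the compliance score is 66 points, under the 68 points limit. (j) is not triggered (the lot is not in a historic district), so (i) stands. (a) remains available.
Exception (b) does not apply: electrical service is planned.
Exception (c) requires that the owner holds a current Schedule 4 Clearance from the Pindale Office; but no current Schedule 4 Clearance is held, so (c) is unavailable.
Exception (d): a current Schedule 4 Waiver is held; the qualifying period is 155 days, below the 160 days limit; a current Tier A Certificate is held — every condition holds. However, paragraph (o) must be considered: (o) is engaged — the reportable unit count is 93, below the 114 limit. (d) is therefore removed.
Exception (e) fails — the General Approval is not current.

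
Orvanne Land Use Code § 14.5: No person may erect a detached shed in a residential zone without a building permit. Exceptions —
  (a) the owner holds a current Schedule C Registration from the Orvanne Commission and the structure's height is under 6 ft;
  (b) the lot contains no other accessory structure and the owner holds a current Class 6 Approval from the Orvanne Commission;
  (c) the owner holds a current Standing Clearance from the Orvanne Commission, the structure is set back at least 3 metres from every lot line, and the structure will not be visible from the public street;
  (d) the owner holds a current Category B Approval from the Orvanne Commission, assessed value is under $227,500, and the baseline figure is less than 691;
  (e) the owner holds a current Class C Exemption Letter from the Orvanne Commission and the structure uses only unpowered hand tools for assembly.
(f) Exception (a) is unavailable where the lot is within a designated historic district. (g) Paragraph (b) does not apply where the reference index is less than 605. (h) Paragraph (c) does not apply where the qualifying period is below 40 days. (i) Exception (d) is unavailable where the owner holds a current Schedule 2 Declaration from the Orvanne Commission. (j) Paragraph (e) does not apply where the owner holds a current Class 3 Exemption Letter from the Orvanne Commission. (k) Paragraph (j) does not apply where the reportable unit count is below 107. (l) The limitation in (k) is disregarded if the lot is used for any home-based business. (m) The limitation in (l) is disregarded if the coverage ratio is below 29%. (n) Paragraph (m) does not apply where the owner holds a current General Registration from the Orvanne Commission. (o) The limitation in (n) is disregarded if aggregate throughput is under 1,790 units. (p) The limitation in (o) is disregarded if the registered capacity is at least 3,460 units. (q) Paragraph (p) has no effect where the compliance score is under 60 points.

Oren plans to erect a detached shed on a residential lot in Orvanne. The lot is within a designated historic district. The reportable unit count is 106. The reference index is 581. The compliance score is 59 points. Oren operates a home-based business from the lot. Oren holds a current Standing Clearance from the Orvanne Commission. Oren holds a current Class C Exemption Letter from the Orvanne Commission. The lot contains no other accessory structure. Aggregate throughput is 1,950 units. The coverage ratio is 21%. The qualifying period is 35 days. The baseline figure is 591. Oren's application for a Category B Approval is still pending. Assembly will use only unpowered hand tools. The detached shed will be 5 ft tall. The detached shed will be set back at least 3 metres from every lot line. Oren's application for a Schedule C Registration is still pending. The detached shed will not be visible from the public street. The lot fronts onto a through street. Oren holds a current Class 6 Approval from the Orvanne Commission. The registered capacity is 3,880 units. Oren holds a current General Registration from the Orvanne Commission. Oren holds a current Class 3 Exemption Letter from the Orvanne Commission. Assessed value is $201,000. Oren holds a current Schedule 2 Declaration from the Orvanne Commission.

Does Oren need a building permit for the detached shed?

Yes — Oren must obtain a building permit.

Exception (a) does not apply: there is no Schedule C Registration in force.
Exception (b)'s conditions are all satisfied: the lot has no other accessory structure; a current Class 6 Approval is held. But applying paragraph (g): (g) applies — the reference index is 581, less than the 605 limit. (b) is therefore removed.
Exception (c) is satisfied on its face — a current Standing Clearance is held; the setback is at least 3 m on every side; the structure will not be visible from the street. But applying paragraph (h): (h) operates against (c): the qualifying period is 35 days, below the 40 days limit. (c) is therefore removed.
Exception (d) requires that the owner holds a current Category B Approval from the Orvanne Commission; but the Category B Approval is not current, so (d) is unavailable.
All of (e)'s requirements are met (a current Class C Exemption Letter is held; assembly uses only hand tools). Turning to paragraphs (j)–(q): (j) operates against (e): a current Class 3 Exemption Letter is held. (k) would limit (j) — the reportable unit count is 106, below the 107 limit — but (l) sets (k) aside: (l) applies — a home-based business operates on the lot. (m) would limit (l) — the coverage ratio is 21%, below the 29% limit — but (n) sets (m) aside: (n) applies — a current General Registration is held. (o), which would lift (n), is inapplicable — aggregate throughput is 1,950 units, not under 1,790 units. Exception (e) does not apply.
Every exception is unavailable, so the rule governs.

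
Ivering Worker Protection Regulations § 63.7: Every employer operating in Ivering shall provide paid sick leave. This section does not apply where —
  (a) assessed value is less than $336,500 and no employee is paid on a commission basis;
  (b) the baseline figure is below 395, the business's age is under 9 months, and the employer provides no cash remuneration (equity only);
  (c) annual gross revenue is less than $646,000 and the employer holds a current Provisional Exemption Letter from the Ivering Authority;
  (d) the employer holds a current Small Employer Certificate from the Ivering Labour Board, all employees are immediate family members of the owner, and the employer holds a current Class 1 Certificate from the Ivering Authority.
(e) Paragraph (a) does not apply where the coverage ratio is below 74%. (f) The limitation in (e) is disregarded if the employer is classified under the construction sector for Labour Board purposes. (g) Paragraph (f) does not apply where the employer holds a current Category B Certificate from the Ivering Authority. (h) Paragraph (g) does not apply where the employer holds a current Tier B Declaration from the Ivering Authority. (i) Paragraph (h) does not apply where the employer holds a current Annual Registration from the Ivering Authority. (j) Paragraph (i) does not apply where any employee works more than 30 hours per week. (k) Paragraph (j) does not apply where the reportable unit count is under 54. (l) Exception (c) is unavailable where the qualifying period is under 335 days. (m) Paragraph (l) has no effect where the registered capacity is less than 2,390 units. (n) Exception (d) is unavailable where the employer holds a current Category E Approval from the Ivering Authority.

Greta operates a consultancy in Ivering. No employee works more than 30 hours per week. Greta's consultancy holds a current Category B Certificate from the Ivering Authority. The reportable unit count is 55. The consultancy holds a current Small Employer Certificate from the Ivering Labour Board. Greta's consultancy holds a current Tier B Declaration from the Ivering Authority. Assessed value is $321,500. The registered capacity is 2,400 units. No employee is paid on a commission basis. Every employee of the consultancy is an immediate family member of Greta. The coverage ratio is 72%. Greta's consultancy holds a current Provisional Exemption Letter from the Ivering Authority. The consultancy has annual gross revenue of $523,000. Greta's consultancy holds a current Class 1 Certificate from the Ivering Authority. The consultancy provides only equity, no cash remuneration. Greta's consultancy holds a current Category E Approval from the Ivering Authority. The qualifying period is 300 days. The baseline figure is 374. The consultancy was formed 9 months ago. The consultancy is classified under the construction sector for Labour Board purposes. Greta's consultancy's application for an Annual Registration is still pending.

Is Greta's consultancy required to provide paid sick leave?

No — exception (a) applies; Greta's consultancy is not required to provide paid sick leave.

Exception (a)'s conditions are all satisfied: assessed value is $321,500, less than the $336,500 limit; no employee is paid on commission. Applying paragraphs (e)–(k): (e) would limit (a) — the coverage ratio is 72%, below the 74% limit — but (f) sets (e) aside: (f) operates against (e): the consultancy is classified under the construction sector. (g) is triggered (a current Category B Certificate is held), but is overridden by (h): (h) operates against (g): a current Tier B Declaration is held. (i) is not triggered (there is no Annual Registration in force), so (h) stands. So (a) applies.
Exception (b) does not apply: the business's age is 9 months, not under 9 months.
Exception (c)'s conditions are all satisfied: annual gross revenue is $523,000, less than the $646,000 limit; a current Provisional Exemption Letter is held. Turning to paragraphs (l)–(m): (l) is engaged — the qualifying period is 300 days, under the 335 days limit. (m) does not operate here (the registered capacity is 2,400 units, not less than 2,390 units), so (l) stands. (c) is therefore removed.
Exception (d): a current Small Employer Certificate is held; every employee is an immediate family member; a current Class 1 Certificate is held — every condition holds. But applying paragraph (n): (n) operates — a current Category E Approval is held. Exception (d) does not apply.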